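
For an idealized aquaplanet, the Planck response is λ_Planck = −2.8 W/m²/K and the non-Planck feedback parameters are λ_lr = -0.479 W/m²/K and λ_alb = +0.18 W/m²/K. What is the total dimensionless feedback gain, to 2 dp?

Convert to gains: g_lr = -0.479/2.8 = -0.1711; g_alb = 0.18/2.8 = 0.06429.
Total gain g = -0.10681.

-0.11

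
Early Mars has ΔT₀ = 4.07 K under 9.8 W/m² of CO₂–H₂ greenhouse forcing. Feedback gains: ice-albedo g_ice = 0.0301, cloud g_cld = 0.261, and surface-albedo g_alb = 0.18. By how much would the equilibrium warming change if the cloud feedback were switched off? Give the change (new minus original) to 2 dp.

Original: g = 0.4711, ΔT = 4.07/(1−0.4711) = 7.6952 K.
Without cloud: g' = 0.2101, ΔT' = 4.07/(1−0.2101) = 5.1526 K.
Change = 5.1526 − 7.6952 = -2.54 K.

-2.54 K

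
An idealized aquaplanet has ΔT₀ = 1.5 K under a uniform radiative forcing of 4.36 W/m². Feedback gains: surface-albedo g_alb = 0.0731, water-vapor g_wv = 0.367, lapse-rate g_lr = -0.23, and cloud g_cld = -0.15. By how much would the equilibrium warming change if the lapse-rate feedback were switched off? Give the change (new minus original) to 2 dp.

0.52 K

Original: g = 0.0601, ΔT = 1.5/(1−0.0601) = 1.5959 K.
Without lapse-rate: g' = 0.2901, ΔT' = 1.5/(1−0.2901) = 2.1130 K.
Change = 2.1130 − 1.5959 = 0.52 K.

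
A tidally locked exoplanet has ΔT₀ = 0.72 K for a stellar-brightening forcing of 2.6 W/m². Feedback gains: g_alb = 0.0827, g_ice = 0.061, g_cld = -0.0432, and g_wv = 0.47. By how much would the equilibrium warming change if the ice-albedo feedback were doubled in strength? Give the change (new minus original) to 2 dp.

0.28 K

Original: g = 0.5705, ΔT = 0.72/(1−0.5705) = 1.6764 K.
With doubled ice-albedo: g' = 0.6315, ΔT' = 0.72/(1−0.6315) = 1.9539 K.
Change = 1.9539 − 1.6764 = 0.28 K.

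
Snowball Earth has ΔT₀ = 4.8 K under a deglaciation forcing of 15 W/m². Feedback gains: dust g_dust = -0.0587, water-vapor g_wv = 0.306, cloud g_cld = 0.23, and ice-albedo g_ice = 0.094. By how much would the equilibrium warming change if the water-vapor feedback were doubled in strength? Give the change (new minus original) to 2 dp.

Original: g = 0.5713, ΔT = 4.8/(1−0.5713) = 11.1966 K.
With doubled water-vapor: g' = 0.8773, ΔT' = 4.8/(1−0.8773) = 39.1198 K.
Change = 39.1198 − 11.1966 = 27.92 K.

27.92 K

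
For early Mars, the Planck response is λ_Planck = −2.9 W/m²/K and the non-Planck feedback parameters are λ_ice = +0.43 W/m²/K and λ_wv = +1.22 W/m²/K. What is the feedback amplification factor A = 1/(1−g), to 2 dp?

2.32

Convert to gains: g_ice = 0.43/2.9 = 0.1483; g_wv = 1.22/2.9 = 0.4207.
Total gain g = 0.569.
A = 1/(1 − 0.569) = 2.32.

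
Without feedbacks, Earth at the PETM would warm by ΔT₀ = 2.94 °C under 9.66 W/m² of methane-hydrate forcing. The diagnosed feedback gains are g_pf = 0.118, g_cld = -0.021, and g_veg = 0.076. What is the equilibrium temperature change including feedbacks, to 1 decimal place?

Total gain g = 0.118 − 0.021 + 0.076 = 0.173.
Amplification A = 1/(1 − 0.173) = 1.209.
ΔT = 2.94 × 1.209 = 3.6 °C.

3.6 °C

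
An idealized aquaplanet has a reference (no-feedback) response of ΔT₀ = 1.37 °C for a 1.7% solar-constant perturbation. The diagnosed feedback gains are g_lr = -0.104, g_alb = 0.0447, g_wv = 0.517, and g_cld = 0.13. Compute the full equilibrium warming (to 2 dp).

Total gain g = -0.104 + 0.0447 + 0.517 + 0.13 = 0.5877.
Amplification A = 1/(1 − 0.5877) = 2.425.
ΔT = 1.37 × 2.425 = 3.32 °C.

3.32 °C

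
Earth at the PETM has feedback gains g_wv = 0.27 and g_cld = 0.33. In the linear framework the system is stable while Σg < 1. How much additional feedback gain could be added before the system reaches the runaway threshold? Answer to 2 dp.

Current total gain = 0.27 + 0.33 = 0.6.
Margin to runaway = 1 − 0.6 = 0.40.

0.40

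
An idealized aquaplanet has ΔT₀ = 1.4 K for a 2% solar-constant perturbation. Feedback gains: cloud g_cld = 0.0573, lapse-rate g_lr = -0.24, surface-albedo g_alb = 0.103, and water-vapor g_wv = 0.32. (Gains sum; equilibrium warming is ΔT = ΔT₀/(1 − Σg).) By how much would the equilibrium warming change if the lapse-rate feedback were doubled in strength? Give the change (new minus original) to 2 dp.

Original: g = 0.2403, ΔT = 1.4/(1−0.2403) = 1.8428 K.
With doubled lapse-rate: g' = 0.0003, ΔT' = 1.4/(1−0.0003) = 1.4004 K.
Change = 1.4004 − 1.8428 = -0.44 K.

-0.44 K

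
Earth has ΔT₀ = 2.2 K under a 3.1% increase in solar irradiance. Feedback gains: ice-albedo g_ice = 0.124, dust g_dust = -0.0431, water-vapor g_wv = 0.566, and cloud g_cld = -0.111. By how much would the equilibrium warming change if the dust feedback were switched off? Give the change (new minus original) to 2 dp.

0.49 K

Original: g = 0.5359, ΔT = 2.2/(1−0.5359) = 4.7404 K.
Without dust: g' = 0.579, ΔT' = 2.2/(1−0.579) = 5.2257 K.
Change = 5.2257 − 4.7404 = 0.49 K.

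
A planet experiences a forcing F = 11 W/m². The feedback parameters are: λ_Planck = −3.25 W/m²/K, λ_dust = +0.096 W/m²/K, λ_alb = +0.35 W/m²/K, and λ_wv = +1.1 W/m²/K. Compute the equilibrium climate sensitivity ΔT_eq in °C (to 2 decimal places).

Net feedback parameter λ = (−3.25) + (+0.096) + (+0.35) + (+1.1) = -1.704 W/m²/K.
ΔT = −F/λ = −11/(-1.704) = 6.46 °C.

6.46 °C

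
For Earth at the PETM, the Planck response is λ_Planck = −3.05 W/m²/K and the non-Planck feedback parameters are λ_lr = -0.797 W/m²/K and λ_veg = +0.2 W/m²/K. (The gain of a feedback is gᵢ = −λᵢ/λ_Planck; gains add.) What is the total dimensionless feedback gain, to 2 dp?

Convert to gains: g_lr = -0.797/3.05 = -0.2613; g_veg = 0.2/3.05 = 0.06557.
Total gain g = -0.19573.

-0.20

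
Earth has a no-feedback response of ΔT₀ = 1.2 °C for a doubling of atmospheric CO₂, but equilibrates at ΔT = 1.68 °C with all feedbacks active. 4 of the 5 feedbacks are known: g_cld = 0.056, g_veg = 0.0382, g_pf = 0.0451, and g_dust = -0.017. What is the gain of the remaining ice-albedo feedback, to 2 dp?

0.16

Amplification A = ΔT/ΔT₀ = 1.68/1.2 = 1.4.
Total gain g = 1 − 1/A = 1 − 1/1.4 = 0.2857.
Known gains sum to 0.056 + 0.0382 + 0.0451 − 0.017 = 0.1223.
g_ice = 0.2857 − 0.1223 = 0.16.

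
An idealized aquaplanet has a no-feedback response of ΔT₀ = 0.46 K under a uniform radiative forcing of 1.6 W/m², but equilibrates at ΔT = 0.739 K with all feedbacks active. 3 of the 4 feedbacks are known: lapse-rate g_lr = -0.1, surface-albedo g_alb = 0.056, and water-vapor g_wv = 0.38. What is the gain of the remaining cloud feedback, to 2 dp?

0.04

Amplification A = ΔT/ΔT₀ = 0.739/0.46 = 1.607.
Total gain g = 1 − 1/A = 1 − 1/1.607 = 0.3777.
Known gains sum to -0.1 + 0.056 + 0.38 = 0.336.
g_cld = 0.3777 − 0.336 = 0.04.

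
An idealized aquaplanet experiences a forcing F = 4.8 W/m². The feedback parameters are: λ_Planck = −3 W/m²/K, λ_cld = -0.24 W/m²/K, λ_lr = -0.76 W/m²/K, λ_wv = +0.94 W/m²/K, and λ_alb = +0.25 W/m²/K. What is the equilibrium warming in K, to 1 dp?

1.7 K

Net feedback parameter λ = (−3) + (-0.24) + (-0.76) + (+0.94) + (+0.25) = -2.81 W/m²/K.
ΔT = −F/λ = −4.8/(-2.81) = 1.7 K.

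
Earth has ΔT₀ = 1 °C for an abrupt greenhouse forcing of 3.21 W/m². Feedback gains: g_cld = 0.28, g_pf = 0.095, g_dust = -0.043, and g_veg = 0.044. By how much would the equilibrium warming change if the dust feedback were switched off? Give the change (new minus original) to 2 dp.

Original: g = 0.376, ΔT = 1/(1−0.376) = 1.6026 °C.
Without dust: g' = 0.419, ΔT' = 1/(1−0.419) = 1.7212 °C.
Change = 1.7212 − 1.6026 = 0.12 °C.

0.12 °C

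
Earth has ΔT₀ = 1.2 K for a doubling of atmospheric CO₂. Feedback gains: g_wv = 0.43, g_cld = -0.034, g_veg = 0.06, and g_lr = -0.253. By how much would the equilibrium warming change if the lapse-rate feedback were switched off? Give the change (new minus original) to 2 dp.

Original: g = 0.203, ΔT = 1.2/(1−0.203) = 1.5056 K.
Without lapse-rate: g' = 0.456, ΔT' = 1.2/(1−0.456) = 2.2059 K.
Change = 2.2059 − 1.5056 = 0.70 K.

0.70 K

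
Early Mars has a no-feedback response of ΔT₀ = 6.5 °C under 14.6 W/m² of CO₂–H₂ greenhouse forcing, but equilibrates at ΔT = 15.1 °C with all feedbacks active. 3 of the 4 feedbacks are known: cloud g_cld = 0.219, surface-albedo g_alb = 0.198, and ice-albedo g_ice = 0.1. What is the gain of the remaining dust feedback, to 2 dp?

Amplification A = ΔT/ΔT₀ = 15.1/6.5 = 2.323.
Total gain g = 1 − 1/A = 1 − 1/2.323 = 0.5695.
Known gains sum to 0.219 + 0.198 + 0.1 = 0.517.
g_dust = 0.5695 − 0.517 = 0.05.

0.05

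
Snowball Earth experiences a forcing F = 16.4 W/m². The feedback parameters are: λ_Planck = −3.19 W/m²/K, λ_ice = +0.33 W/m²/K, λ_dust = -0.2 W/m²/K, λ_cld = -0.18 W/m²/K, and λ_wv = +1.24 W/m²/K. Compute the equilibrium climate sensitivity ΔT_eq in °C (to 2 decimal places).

8.20 °C

Net feedback parameter λ = (−3.19) + (+0.33) + (-0.2) + (-0.18) + (+1.24) = -2 W/m²/K.
ΔT = −F/λ = −16.4/(-2) = 8.20 °C.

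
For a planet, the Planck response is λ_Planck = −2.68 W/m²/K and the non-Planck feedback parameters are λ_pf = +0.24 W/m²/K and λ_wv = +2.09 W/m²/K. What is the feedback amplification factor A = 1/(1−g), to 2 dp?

7.66

Convert to gains: g_pf = 0.24/2.68 = 0.08955; g_wv = 2.09/2.68 = 0.7799.
Total gain g = 0.86945.
A = 1/(1 − 0.86945) = 7.66.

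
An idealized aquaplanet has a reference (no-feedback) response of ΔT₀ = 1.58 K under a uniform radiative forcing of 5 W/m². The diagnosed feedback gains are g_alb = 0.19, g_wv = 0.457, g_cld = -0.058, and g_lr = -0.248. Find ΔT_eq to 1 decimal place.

2.4 K

Total gain g = 0.19 + 0.457 − 0.058 − 0.248 = 0.341.
Amplification A = 1/(1 − 0.341) = 1.517.
ΔT = 1.58 × 1.517 = 2.4 K.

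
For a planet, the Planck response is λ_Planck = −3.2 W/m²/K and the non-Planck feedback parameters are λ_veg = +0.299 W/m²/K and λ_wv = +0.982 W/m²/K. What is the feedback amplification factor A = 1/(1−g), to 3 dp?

Convert to gains: g_veg = 0.299/3.2 = 0.09344; g_wv = 0.982/3.2 = 0.3069.
Total gain g = 0.40034.
A = 1/(1 − 0.40034) = 1.668.

1.668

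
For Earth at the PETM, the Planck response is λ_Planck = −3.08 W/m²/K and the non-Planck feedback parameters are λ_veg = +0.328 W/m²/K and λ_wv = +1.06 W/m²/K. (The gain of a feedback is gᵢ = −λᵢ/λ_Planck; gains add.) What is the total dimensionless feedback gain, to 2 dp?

Convert to gains: g_veg = 0.328/3.08 = 0.1065; g_wv = 1.06/3.08 = 0.3442.
Total gain g = 0.4507.

0.45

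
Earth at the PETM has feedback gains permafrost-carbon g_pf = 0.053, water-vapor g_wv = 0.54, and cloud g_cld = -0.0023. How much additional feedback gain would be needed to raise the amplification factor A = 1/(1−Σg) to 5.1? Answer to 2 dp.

0.21

Current total gain = 0.5907.
Target gain for A = 5.1: g* = 1 − 1/5.1 = 0.8039.
Additional gain needed = 0.8039 − 0.5907 = 0.21.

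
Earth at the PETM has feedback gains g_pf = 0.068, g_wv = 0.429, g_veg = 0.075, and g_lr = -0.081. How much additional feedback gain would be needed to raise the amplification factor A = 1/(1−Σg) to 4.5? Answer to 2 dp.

Current total gain = 0.491.
Target gain for A = 4.5: g* = 1 − 1/4.5 = 0.7778.
Additional gain needed = 0.7778 − 0.491 = 0.29.

0.29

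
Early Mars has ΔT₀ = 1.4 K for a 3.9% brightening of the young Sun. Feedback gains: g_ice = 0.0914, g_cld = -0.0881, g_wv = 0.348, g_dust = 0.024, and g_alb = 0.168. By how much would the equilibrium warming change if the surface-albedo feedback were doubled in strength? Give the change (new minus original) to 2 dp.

1.78 K

Original: g = 0.5433, ΔT = 1.4/(1−0.5433) = 3.0655 K.
With doubled surface-albedo: g' = 0.7113, ΔT' = 1.4/(1−0.7113) = 4.8493 K.
Change = 4.8493 − 3.0655 = 1.78 K.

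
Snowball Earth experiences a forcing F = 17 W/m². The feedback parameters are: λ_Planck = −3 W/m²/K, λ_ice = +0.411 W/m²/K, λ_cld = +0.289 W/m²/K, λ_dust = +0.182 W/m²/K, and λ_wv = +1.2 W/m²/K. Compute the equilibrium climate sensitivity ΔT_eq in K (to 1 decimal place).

18.5 K

Net feedback parameter λ = (−3) + (+0.411) + (+0.289) + (+0.182) + (+1.2) = -0.918 W/m²/K.
ΔT = −F/λ = −17/(-0.918) = 18.5 K.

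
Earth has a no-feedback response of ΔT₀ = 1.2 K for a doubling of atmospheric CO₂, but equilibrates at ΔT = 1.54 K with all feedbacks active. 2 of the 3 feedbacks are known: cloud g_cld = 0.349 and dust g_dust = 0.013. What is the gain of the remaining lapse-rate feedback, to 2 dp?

-0.14

Amplification A = ΔT/ΔT₀ = 1.54/1.2 = 1.283.
Total gain g = 1 − 1/A = 1 − 1/1.283 = 0.2206.
Known gains sum to 0.349 + 0.013 = 0.362.
g_lr = 0.2206 − 0.362 = -0.14.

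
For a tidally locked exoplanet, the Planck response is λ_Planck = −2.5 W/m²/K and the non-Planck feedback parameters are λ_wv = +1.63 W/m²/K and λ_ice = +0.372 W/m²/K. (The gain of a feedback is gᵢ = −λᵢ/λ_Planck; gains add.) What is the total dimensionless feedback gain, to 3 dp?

0.801

Convert to gains: g_wv = 1.63/2.5 = 0.652; g_ice = 0.372/2.5 = 0.1488.
Total gain g = 0.8008.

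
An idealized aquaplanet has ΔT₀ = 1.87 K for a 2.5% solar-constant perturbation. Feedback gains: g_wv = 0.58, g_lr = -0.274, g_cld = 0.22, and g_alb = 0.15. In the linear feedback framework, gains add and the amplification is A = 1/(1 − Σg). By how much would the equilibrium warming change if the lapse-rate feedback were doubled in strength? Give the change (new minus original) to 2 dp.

-2.64 K

Original: g = 0.676, ΔT = 1.87/(1−0.676) = 5.7716 K.
With doubled lapse-rate: g' = 0.402, ΔT' = 1.87/(1−0.402) = 3.1271 K.
Change = 3.1271 − 5.7716 = -2.64 K.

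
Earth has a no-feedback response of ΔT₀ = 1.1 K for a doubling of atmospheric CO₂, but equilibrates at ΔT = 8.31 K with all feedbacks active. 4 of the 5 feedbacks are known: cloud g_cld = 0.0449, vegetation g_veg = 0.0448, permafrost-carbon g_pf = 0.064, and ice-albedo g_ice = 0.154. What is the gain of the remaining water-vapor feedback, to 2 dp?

0.56

Amplification A = ΔT/ΔT₀ = 8.31/1.1 = 7.555.
Total gain g = 1 − 1/A = 1 − 1/7.555 = 0.8676.
Known gains sum to 0.0449 + 0.0448 + 0.064 + 0.154 = 0.3077.
g_wv = 0.8676 − 0.3077 = 0.56.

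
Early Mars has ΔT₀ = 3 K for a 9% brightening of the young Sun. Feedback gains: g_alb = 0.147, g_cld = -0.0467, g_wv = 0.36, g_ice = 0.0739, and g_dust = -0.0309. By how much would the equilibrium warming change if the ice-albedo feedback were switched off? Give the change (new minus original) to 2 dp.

-0.78 K

Original: g = 0.5033, ΔT = 3/(1−0.5033) = 6.0399 K.
Without ice-albedo: g' = 0.4294, ΔT' = 3/(1−0.4294) = 5.2576 K.
Change = 5.2576 − 6.0399 = -0.78 K.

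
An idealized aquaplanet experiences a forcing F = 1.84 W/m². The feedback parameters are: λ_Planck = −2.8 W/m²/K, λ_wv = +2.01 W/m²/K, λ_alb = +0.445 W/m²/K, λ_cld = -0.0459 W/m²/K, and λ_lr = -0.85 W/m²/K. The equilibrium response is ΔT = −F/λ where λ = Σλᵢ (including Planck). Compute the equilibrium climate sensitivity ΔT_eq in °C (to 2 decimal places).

Net feedback parameter λ = (−2.8) + (+2.01) + (+0.445) + (-0.0459) + (-0.85) = -1.2409 W/m²/K.
ΔT = −F/λ = −1.84/(-1.2409) = 1.48 °C.

1.48 °C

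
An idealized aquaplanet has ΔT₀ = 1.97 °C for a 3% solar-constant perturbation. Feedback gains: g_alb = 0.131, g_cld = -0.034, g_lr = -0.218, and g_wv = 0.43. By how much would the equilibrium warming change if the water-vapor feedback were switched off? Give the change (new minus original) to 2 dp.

Original: g = 0.309, ΔT = 1.97/(1−0.309) = 2.8509 °C.
Without water-vapor: g' = -0.121, ΔT' = 1.97/(1+0.121) = 1.7574 °C.
Change = 1.7574 − 2.8509 = -1.09 °C.

-1.09 °C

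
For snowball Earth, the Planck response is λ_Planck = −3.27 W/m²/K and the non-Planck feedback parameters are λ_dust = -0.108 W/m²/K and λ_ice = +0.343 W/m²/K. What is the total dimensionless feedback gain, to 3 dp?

0.072

Convert to gains: g_dust = -0.108/3.27 = -0.03303; g_ice = 0.343/3.27 = 0.1049.
Total gain g = 0.07187.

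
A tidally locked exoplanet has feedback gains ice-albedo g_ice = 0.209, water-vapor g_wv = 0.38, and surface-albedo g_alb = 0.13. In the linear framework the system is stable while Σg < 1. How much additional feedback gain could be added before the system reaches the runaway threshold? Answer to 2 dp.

0.28

Current total gain = 0.209 + 0.38 + 0.13 = 0.719.
Margin to runaway = 1 − 0.719 = 0.28.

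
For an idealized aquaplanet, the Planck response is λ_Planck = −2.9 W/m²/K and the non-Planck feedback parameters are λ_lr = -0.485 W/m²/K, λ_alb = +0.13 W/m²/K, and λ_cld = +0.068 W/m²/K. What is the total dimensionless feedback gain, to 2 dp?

Convert to gains: g_lr = -0.485/2.9 = -0.1672; g_alb = 0.13/2.9 = 0.04483; g_cld = 0.068/2.9 = 0.02345.
Total gain g = -0.09892.

-0.10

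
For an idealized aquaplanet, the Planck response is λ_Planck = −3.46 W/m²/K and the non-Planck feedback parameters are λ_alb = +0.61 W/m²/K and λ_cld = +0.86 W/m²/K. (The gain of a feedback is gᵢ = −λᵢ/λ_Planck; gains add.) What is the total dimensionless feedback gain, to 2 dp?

0.42

Convert to gains: g_alb = 0.61/3.46 = 0.1763; g_cld = 0.86/3.46 = 0.2486.
Total gain g = 0.4249.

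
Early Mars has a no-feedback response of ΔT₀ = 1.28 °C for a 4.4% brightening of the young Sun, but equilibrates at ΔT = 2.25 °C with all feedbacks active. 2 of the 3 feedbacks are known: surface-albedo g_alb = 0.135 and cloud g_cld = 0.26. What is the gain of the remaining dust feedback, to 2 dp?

Amplification A = ΔT/ΔT₀ = 2.25/1.28 = 1.758.
Total gain g = 1 − 1/A = 1 − 1/1.758 = 0.4312.
Known gains sum to 0.135 + 0.26 = 0.395.
g_dust = 0.4312 − 0.395 = 0.04.

0.04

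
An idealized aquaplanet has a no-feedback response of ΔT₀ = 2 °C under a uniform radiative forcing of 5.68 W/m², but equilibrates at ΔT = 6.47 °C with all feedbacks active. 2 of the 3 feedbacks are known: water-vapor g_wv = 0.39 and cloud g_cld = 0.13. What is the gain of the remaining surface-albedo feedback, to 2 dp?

Amplification A = ΔT/ΔT₀ = 6.47/2 = 3.235.
Total gain g = 1 − 1/A = 1 − 1/3.235 = 0.6909.
Known gains sum to 0.39 + 0.13 = 0.52.
g_alb = 0.6909 − 0.52 = 0.17.

0.17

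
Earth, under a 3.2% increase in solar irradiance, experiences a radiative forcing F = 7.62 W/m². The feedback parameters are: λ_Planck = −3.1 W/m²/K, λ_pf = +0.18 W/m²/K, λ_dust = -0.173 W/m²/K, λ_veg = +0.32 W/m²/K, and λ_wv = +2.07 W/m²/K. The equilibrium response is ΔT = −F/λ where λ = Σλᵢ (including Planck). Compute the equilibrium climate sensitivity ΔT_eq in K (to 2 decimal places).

Net feedback parameter λ = (−3.1) + (+0.18) + (-0.173) + (+0.32) + (+2.07) = -0.703 W/m²/K.
ΔT = −F/λ = −7.62/(-0.703) = 10.84 K.

10.84 K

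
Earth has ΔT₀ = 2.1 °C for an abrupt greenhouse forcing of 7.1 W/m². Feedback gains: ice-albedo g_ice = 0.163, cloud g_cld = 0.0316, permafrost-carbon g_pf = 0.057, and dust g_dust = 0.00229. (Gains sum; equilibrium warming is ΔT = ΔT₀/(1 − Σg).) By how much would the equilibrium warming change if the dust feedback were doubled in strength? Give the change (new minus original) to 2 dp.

Original: g = 0.25389, ΔT = 2.1/(1−0.25389) = 2.8146 °C.
With doubled dust: g' = 0.25618, ΔT' = 2.1/(1−0.25618) = 2.8233 °C.
Change = 2.8233 − 2.8146 = 0.01 °C.

0.01 °C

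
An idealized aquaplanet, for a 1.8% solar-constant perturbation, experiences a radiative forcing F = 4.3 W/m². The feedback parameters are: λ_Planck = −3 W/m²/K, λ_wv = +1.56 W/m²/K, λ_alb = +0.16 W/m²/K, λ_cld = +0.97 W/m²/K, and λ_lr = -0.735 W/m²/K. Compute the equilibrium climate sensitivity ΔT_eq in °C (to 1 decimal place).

Net feedback parameter λ = (−3) + (+1.56) + (+0.16) + (+0.97) + (-0.735) = -1.045 W/m²/K.
ΔT = −F/λ = −4.3/(-1.045) = 4.1 °C.

4.1 °C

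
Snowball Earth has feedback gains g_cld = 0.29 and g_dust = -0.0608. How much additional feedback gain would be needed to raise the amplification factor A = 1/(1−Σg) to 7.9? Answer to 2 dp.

Current total gain = 0.2292.
Target gain for A = 7.9: g* = 1 − 1/7.9 = 0.8734.
Additional gain needed = 0.8734 − 0.2292 = 0.64.

0.64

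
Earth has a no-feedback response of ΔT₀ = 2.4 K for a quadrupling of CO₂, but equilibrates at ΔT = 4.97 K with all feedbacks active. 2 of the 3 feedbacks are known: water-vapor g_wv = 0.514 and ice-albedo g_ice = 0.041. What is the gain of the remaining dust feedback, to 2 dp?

-0.04

Amplification A = ΔT/ΔT₀ = 4.97/2.4 = 2.071.
Total gain g = 1 − 1/A = 1 − 1/2.071 = 0.5171.
Known gains sum to 0.514 + 0.041 = 0.555.
g_dust = 0.5171 − 0.555 = -0.04.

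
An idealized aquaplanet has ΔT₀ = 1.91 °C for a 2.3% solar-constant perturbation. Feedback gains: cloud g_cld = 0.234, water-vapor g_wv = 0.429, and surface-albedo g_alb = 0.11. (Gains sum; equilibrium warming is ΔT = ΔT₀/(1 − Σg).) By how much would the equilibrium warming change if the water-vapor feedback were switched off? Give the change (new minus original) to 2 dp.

-5.50 °C

Original: g = 0.773, ΔT = 1.91/(1−0.773) = 8.4141 °C.
Without water-vapor: g' = 0.344, ΔT' = 1.91/(1−0.344) = 2.9116 °C.
Change = 2.9116 − 8.4141 = -5.50 °C.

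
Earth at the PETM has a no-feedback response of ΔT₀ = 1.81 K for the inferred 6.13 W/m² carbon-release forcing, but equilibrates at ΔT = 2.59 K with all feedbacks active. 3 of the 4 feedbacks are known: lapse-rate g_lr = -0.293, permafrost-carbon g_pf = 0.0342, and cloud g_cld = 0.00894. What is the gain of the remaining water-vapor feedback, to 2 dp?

0.55

Amplification A = ΔT/ΔT₀ = 2.59/1.81 = 1.431.
Total gain g = 1 − 1/A = 1 − 1/1.431 = 0.3012.
Known gains sum to -0.293 + 0.0342 + 0.00894 = -0.24986.
g_wv = 0.3012 + 0.24986 = 0.55.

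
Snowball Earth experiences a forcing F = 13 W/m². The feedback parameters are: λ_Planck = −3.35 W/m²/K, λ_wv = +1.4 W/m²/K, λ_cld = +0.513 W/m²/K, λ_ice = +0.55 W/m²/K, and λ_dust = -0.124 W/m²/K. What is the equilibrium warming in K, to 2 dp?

12.86 K

Net feedback parameter λ = (−3.35) + (+1.4) + (+0.513) + (+0.55) + (-0.124) = -1.011 W/m²/K.
ΔT = −F/λ = −13/(-1.011) = 12.86 K.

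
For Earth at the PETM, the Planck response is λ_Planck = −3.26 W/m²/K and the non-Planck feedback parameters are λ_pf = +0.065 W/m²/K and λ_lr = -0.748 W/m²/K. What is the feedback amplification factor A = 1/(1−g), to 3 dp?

0.827

Convert to gains: g_pf = 0.065/3.26 = 0.01994; g_lr = -0.748/3.26 = -0.2294.
Total gain g = -0.20946.
A = 1/(1 + 0.20946) = 0.827.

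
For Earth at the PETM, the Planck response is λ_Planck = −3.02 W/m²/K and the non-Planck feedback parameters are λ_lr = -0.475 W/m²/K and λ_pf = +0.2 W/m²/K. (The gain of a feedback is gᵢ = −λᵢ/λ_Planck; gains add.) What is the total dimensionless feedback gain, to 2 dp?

Convert to gains: g_lr = -0.475/3.02 = -0.1573; g_pf = 0.2/3.02 = 0.06623.
Total gain g = -0.09107.

-0.09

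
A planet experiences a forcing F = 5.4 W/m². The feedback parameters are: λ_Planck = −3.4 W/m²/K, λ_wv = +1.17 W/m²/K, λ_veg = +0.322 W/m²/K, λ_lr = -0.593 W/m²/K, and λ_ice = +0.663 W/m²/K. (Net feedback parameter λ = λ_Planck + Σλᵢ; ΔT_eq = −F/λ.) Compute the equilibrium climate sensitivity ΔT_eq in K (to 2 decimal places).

2.94 K

Net feedback parameter λ = (−3.4) + (+1.17) + (+0.322) + (-0.593) + (+0.663) = -1.838 W/m²/K.
ΔT = −F/λ = −5.4/(-1.838) = 2.94 K.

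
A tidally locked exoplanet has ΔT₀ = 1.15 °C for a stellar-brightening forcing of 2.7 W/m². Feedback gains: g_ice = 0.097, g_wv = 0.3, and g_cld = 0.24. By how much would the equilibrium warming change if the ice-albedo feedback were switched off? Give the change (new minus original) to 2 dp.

-0.67 °C

Original: g = 0.637, ΔT = 1.15/(1−0.637) = 3.1680 °C.
Without ice-albedo: g' = 0.54, ΔT' = 1.15/(1−0.54) = 2.5000 °C.
Change = 2.5000 − 3.1680 = -0.67 °C.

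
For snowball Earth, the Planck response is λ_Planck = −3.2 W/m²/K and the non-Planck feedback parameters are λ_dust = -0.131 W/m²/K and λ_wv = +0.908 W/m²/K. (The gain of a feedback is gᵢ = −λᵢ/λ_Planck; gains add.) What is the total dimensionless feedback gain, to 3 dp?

0.243

Convert to gains: g_dust = -0.131/3.2 = -0.04094; g_wv = 0.908/3.2 = 0.2838.
Total gain g = 0.24286.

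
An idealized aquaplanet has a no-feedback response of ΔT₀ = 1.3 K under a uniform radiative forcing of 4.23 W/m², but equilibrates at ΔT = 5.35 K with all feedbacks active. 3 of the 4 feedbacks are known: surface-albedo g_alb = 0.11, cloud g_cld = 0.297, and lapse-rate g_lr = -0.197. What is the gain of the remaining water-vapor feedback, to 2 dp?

0.55

Amplification A = ΔT/ΔT₀ = 5.35/1.3 = 4.115.
Total gain g = 1 − 1/A = 1 − 1/4.115 = 0.757.
Known gains sum to 0.11 + 0.297 − 0.197 = 0.21.
g_wv = 0.757 − 0.21 = 0.55.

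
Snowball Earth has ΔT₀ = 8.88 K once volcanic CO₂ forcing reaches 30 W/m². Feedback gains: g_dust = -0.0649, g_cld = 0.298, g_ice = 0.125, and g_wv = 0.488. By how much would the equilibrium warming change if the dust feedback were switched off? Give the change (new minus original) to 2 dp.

42.08 K

Original: g = 0.8461, ΔT = 8.88/(1−0.8461) = 57.6998 K.
Without dust: g' = 0.911, ΔT' = 8.88/(1−0.911) = 99.7753 K.
Change = 99.7753 − 57.6998 = 42.08 K.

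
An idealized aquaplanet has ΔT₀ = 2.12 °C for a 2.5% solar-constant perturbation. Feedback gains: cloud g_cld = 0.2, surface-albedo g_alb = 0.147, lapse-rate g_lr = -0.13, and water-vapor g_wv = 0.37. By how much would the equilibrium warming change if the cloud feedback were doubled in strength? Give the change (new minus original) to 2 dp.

4.82 °C

Original: g = 0.587, ΔT = 2.12/(1−0.587) = 5.1332 °C.
With doubled cloud: g' = 0.787, ΔT' = 2.12/(1−0.787) = 9.9531 °C.
Change = 9.9531 − 5.1332 = 4.82 °C.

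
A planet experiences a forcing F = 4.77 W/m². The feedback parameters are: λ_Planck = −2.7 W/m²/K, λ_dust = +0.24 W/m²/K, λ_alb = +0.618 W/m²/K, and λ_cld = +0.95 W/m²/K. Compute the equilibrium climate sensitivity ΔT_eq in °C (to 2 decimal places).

Net feedback parameter λ = (−2.7) + (+0.24) + (+0.618) + (+0.95) = -0.892 W/m²/K.
ΔT = −F/λ = −4.77/(-0.892) = 5.35 °C.

5.35 °C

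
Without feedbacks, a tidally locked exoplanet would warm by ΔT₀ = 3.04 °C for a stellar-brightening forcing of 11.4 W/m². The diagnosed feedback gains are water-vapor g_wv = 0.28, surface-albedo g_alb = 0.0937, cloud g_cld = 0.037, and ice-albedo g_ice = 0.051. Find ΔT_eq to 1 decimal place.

5.6 °C

Total gain g = 0.28 + 0.0937 + 0.037 + 0.051 = 0.4617.
Amplification A = 1/(1 − 0.4617) = 1.858.
ΔT = 3.04 × 1.858 = 5.6 °C.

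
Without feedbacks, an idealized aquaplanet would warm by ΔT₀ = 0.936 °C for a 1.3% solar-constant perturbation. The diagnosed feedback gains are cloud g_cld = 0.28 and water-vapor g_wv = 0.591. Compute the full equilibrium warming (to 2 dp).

Total gain g = 0.28 + 0.591 = 0.871.
Amplification A = 1/(1 − 0.871) = 7.752.
ΔT = 0.936 × 7.752 = 7.26 °C.

7.26 °C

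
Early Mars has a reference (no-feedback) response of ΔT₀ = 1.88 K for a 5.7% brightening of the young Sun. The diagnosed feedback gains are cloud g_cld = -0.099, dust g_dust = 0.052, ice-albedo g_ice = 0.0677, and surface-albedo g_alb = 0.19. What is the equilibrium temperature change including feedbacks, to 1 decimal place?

Total gain g = -0.099 + 0.052 + 0.0677 + 0.19 = 0.2107.
Amplification A = 1/(1 − 0.2107) = 1.267.
ΔT = 1.88 × 1.267 = 2.4 K.

2.4 K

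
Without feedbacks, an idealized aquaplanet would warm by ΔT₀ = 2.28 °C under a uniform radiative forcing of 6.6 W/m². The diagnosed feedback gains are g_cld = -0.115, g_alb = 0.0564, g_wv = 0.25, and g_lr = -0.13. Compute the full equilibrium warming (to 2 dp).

Total gain g = -0.115 + 0.0564 + 0.25 − 0.13 = 0.0614.
Amplification A = 1/(1 − 0.0614) = 1.065.
ΔT = 2.28 × 1.065 = 2.43 °C.

2.43 °C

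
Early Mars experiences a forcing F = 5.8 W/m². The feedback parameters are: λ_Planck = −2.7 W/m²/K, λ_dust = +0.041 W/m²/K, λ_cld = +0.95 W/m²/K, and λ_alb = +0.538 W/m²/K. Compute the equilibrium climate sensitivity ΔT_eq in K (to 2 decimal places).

Net feedback parameter λ = (−2.7) + (+0.041) + (+0.95) + (+0.538) = -1.171 W/m²/K.
ΔT = −F/λ = −5.8/(-1.171) = 4.95 K.

4.95 K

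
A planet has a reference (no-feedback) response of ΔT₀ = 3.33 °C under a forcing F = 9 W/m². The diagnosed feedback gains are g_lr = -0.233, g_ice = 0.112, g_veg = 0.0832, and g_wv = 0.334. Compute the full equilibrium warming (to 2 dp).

4.73 °C

Total gain g = -0.233 + 0.112 + 0.0832 + 0.334 = 0.2962.
Amplification A = 1/(1 − 0.2962) = 1.421.
ΔT = 3.33 × 1.421 = 4.73 °C.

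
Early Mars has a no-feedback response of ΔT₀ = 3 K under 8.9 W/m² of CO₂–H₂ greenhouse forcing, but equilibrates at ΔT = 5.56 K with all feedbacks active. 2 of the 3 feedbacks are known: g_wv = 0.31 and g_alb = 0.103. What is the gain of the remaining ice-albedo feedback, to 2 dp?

0.05

Amplification A = ΔT/ΔT₀ = 5.56/3 = 1.853.
Total gain g = 1 − 1/A = 1 − 1/1.853 = 0.4603.
Known gains sum to 0.31 + 0.103 = 0.413.
g_ice = 0.4603 − 0.413 = 0.05.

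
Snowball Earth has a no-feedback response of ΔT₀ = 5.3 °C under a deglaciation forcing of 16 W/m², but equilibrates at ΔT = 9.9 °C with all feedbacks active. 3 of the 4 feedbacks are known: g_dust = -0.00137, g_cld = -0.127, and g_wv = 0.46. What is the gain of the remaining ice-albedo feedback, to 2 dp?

0.13

Amplification A = ΔT/ΔT₀ = 9.9/5.3 = 1.868.
Total gain g = 1 − 1/A = 1 − 1/1.868 = 0.4647.
Known gains sum to -0.00137 − 0.127 + 0.46 = 0.33163.
g_ice = 0.4647 − 0.33163 = 0.13.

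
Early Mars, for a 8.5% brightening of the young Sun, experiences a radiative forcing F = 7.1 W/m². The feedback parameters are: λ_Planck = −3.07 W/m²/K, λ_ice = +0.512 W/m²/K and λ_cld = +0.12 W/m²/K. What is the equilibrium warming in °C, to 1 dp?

2.9 °C

Net feedback parameter λ = (−3.07) + (+0.512) + (+0.12) = -2.438 W/m²/K.
ΔT = −F/λ = −7.1/(-2.438) = 2.9 °C.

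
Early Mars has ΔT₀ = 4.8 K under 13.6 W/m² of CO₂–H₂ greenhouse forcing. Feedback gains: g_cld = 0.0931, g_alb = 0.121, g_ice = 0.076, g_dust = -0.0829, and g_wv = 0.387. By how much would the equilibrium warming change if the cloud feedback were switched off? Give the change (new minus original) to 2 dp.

-2.21 K

Original: g = 0.5942, ΔT = 4.8/(1−0.5942) = 11.8285 K.
Without cloud: g' = 0.5011, ΔT' = 4.8/(1−0.5011) = 9.6212 K.
Change = 9.6212 − 11.8285 = -2.21 K.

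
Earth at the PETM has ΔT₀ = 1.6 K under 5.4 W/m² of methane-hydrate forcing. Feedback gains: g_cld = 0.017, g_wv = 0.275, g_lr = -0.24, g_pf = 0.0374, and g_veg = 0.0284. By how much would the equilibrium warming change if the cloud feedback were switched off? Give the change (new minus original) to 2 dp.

-0.03 K

Original: g = 0.1178, ΔT = 1.6/(1−0.1178) = 1.8136 K.
Without cloud: g' = 0.1008, ΔT' = 1.6/(1−0.1008) = 1.7794 K.
Change = 1.7794 − 1.8136 = -0.03 K.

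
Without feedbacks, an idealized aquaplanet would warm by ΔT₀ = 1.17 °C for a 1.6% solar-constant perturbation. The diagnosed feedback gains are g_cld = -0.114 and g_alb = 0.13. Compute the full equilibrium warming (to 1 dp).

Total gain g = -0.114 + 0.13 = 0.016.
Amplification A = 1/(1 − 0.016) = 1.016.
ΔT = 1.17 × 1.016 = 1.2 °C.

1.2 °C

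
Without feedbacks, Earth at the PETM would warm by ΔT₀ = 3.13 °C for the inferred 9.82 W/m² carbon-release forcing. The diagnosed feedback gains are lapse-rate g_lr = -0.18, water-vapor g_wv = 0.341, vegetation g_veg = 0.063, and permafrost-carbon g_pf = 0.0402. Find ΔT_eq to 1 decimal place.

4.3 °C

Total gain g = -0.18 + 0.341 + 0.063 + 0.0402 = 0.2642.
Amplification A = 1/(1 − 0.2642) = 1.359.
ΔT = 3.13 × 1.359 = 4.3 °C.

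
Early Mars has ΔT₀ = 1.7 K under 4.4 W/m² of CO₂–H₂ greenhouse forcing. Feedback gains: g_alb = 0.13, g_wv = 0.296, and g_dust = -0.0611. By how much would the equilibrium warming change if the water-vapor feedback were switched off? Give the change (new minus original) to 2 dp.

Original: g = 0.3649, ΔT = 1.7/(1−0.3649) = 2.6767 K.
Without water-vapor: g' = 0.0689, ΔT' = 1.7/(1−0.0689) = 1.8258 K.
Change = 1.8258 − 2.6767 = -0.85 K.

-0.85 K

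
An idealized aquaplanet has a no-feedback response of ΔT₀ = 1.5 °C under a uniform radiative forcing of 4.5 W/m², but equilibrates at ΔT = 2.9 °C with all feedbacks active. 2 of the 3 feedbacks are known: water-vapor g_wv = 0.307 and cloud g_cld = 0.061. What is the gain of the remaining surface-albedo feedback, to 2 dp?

0.11

Amplification A = ΔT/ΔT₀ = 2.9/1.5 = 1.933.
Total gain g = 1 − 1/A = 1 − 1/1.933 = 0.4827.
Known gains sum to 0.307 + 0.061 = 0.368.
g_alb = 0.4827 − 0.368 = 0.11.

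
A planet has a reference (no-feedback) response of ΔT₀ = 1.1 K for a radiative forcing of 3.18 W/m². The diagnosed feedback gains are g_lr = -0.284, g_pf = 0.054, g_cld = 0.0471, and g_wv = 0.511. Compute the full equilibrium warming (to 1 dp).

1.6 K

Total gain g = -0.284 + 0.054 + 0.0471 + 0.511 = 0.3281.
Amplification A = 1/(1 − 0.3281) = 1.488.
ΔT = 1.1 × 1.488 = 1.6 K.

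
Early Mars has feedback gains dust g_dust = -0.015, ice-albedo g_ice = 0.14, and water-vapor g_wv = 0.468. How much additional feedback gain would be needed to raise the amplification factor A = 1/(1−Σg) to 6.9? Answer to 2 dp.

0.26

Current total gain = 0.593.
Target gain for A = 6.9: g* = 1 − 1/6.9 = 0.8551.
Additional gain needed = 0.8551 − 0.593 = 0.26.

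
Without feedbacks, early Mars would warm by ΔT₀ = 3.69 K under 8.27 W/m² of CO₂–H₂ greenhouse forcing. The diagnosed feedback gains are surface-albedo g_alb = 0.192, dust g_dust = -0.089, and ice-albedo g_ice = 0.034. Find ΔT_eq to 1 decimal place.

Total gain g = 0.192 − 0.089 + 0.034 = 0.137.
Amplification A = 1/(1 − 0.137) = 1.159.
ΔT = 3.69 × 1.159 = 4.3 K.

4.3 K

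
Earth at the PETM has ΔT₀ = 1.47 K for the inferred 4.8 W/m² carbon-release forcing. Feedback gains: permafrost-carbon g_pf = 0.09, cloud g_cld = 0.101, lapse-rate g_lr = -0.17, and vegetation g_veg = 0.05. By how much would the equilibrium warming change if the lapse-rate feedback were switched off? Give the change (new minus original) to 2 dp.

0.35 K

Original: g = 0.071, ΔT = 1.47/(1−0.071) = 1.5823 K.
Without lapse-rate: g' = 0.241, ΔT' = 1.47/(1−0.241) = 1.9368 K.
Change = 1.9368 − 1.5823 = 0.35 K.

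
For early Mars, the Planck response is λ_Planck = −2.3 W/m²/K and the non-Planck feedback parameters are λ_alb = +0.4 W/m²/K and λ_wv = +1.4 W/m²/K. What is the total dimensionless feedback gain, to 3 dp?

Convert to gains: g_alb = 0.4/2.3 = 0.1739; g_wv = 1.4/2.3 = 0.6087.
Total gain g = 0.7826.

0.783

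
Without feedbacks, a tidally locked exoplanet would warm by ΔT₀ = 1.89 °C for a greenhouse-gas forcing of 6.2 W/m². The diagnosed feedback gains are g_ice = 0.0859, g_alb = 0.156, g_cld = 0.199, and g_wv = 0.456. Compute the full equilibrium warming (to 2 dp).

Total gain g = 0.0859 + 0.156 + 0.199 + 0.456 = 0.8969.
Amplification A = 1/(1 − 0.8969) = 9.699.
ΔT = 1.89 × 9.699 = 18.33 °C.

18.33 °C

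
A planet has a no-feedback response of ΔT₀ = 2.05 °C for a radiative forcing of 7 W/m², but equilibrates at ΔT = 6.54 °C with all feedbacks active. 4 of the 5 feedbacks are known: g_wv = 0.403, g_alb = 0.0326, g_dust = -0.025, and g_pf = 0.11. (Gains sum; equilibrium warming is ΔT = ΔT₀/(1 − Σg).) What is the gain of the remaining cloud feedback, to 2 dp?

Amplification A = ΔT/ΔT₀ = 6.54/2.05 = 3.19.
Total gain g = 1 − 1/A = 1 − 1/3.19 = 0.6865.
Known gains sum to 0.403 + 0.0326 − 0.025 + 0.11 = 0.5206.
g_cld = 0.6865 − 0.5206 = 0.17.

0.17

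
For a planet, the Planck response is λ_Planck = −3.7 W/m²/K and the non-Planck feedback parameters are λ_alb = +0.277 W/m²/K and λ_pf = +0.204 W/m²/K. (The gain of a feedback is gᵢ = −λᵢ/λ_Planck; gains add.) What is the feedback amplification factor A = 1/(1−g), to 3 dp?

Convert to gains: g_alb = 0.277/3.7 = 0.07486; g_pf = 0.204/3.7 = 0.05514.
Total gain g = 0.13.
A = 1/(1 − 0.13) = 1.149.

1.149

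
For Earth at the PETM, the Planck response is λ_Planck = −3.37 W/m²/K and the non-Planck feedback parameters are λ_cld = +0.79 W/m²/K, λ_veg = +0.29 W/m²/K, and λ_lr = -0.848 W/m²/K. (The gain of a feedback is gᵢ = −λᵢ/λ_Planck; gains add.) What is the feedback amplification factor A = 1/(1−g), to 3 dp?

Convert to gains: g_cld = 0.79/3.37 = 0.2344; g_veg = 0.29/3.37 = 0.08605; g_lr = -0.848/3.37 = -0.2516.
Total gain g = 0.06885.
A = 1/(1 − 0.06885) = 1.074.

1.074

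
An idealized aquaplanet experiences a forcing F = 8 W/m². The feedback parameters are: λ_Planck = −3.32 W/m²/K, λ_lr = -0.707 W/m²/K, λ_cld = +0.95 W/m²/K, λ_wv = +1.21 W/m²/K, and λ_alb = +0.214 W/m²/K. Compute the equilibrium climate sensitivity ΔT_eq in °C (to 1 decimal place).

4.8 °C

Net feedback parameter λ = (−3.32) + (-0.707) + (+0.95) + (+1.21) + (+0.214) = -1.653 W/m²/K.
ΔT = −F/λ = −8/(-1.653) = 4.8 °C.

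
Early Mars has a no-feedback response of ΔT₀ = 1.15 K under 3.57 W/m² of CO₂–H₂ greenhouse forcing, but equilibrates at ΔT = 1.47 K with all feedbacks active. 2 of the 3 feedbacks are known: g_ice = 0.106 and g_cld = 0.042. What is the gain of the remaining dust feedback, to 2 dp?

0.07

Amplification A = ΔT/ΔT₀ = 1.47/1.15 = 1.278.
Total gain g = 1 − 1/A = 1 − 1/1.278 = 0.2175.
Known gains sum to 0.106 + 0.042 = 0.148.
g_dust = 0.2175 − 0.148 = 0.07.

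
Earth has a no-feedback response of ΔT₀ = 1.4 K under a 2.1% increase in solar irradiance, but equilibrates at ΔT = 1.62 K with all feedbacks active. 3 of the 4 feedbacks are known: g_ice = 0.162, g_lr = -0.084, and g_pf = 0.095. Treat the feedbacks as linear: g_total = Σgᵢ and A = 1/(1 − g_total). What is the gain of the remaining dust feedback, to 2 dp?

-0.04

Amplification A = ΔT/ΔT₀ = 1.62/1.4 = 1.157.
Total gain g = 1 − 1/A = 1 − 1/1.157 = 0.1357.
Known gains sum to 0.162 − 0.084 + 0.095 = 0.173.
g_dust = 0.1357 − 0.173 = -0.04.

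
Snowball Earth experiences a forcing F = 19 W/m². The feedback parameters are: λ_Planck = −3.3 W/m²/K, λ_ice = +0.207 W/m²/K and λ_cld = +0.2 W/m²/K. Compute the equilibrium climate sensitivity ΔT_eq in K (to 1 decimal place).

Net feedback parameter λ = (−3.3) + (+0.207) + (+0.2) = -2.893 W/m²/K.
ΔT = −F/λ = −19/(-2.893) = 6.6 K.

6.6 K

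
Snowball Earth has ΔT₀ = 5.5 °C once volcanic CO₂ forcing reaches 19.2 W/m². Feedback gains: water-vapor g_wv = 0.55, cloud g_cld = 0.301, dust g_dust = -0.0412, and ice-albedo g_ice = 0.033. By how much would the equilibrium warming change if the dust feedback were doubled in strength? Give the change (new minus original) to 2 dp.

Original: g = 0.8428, ΔT = 5.5/(1−0.8428) = 34.9873 °C.
With doubled dust: g' = 0.8016, ΔT' = 5.5/(1−0.8016) = 27.7218 °C.
Change = 27.7218 − 34.9873 = -7.27 °C.

-7.27 °C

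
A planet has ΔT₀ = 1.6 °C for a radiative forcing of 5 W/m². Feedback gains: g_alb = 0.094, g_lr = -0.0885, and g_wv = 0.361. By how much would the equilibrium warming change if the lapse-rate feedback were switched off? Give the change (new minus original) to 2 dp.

0.41 °C

Original: g = 0.3665, ΔT = 1.6/(1−0.3665) = 2.5257 °C.
Without lapse-rate: g' = 0.455, ΔT' = 1.6/(1−0.455) = 2.9358 °C.
Change = 2.9358 − 2.5257 = 0.41 °C.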